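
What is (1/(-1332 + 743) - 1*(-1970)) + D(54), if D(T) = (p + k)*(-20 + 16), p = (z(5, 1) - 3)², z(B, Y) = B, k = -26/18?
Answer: 10388773/5301 ≈ 1959.8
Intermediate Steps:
k = -13/9 (k = -26*1/18 = -13/9 ≈ -1.4444)
p = 4 (p = (5 - 3)² = 2² = 4)
D(T) = -92/9 (D(T) = (4 - 13/9)*(-20 + 16) = (23/9)*(-4) = -92/9)
(1/(-1332 + 743) - 1*(-1970)) + D(54) = (1/(-1332 + 743) - 1*(-1970)) - 92/9 = (1/(-589) + 1970) - 92/9 = (-1/589 + 1970) - 92/9 = 1160329/589 - 92/9 = 10388773/5301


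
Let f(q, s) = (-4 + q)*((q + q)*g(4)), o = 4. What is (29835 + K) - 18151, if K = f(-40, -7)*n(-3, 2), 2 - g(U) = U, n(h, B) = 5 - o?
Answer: 4644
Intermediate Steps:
n(h, B) = 1 (n(h, B) = 5 - 1*4 = 5 - 4 = 1)
g(U) = 2 - U
f(q, s) = -4*q*(-4 + q) (f(q, s) = (-4 + q)*((q + q)*(2 - 1*4)) = (-4 + q)*((2*q)*(2 - 4)) = (-4 + q)*((2*q)*(-2)) = (-4 + q)*(-4*q) = -4*q*(-4 + q))
K = -7040 (K = (4*(-40)*(4 - 1*(-40)))*1 = (4*(-40)*(4 + 40))*1 = (4*(-40)*44)*1 = -7040*1 = -7040)
(29835 + K) - 18151 = (29835 - 7040) - 18151 = 22795 - 18151 = 4644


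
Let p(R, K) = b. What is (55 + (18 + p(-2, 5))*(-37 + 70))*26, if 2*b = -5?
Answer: 14729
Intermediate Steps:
b = -5/2 (b = (½)*(-5) = -5/2 ≈ -2.5000)
p(R, K) = -5/2
(55 + (18 + p(-2, 5))*(-37 + 70))*26 = (55 + (18 - 5/2)*(-37 + 70))*26 = (55 + (31/2)*33)*26 = (55 + 1023/2)*26 = (1133/2)*26 = 14729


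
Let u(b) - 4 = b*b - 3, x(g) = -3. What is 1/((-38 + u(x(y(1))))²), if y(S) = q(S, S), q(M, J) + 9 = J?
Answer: 1/784 ≈ 0.0012755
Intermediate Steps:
q(M, J) = -9 + J
y(S) = -9 + S
u(b) = 1 + b² (u(b) = 4 + (b*b - 3) = 4 + (b² - 3) = 4 + (-3 + b²) = 1 + b²)
1/((-38 + u(x(y(1))))²) = 1/((-38 + (1 + (-3)²))²) = 1/((-38 + (1 + 9))²) = 1/((-38 + 10)²) = 1/((-28)²) = 1/784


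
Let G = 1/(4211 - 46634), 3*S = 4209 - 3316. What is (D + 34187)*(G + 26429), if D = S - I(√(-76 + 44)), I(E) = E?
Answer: 115992362647564/127269 - 4484789864*I*√2/42423 ≈ 9.1139e+8 - 1.4951e+5*I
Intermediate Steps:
S = 893/3 (S = (4209 - 3316)/3 = (⅓)*893 = 893/3 ≈ 297.67)
D = 893/3 - 4*I*√2 (D = 893/3 - √(-76 + 44) = 893/3 - √(-32) = 893/3 - 4*I*√2 ≈ 297.67 - 5.6569*I)
G = -1/42423 (G = 1/(-42423) = -1/42423 ≈ -2.3572e-5)
(D + 34187)*(G + 26429) = ((893/3 - 4*I*√2) + 34187)*(-1/42423 + 26429) = (103454/3 - 4*I*√2)*(1121197466/42423) = 115992362647564/127269 - 4484789864*I*√2/42423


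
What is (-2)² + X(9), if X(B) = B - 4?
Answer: 9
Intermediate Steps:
X(B) = -4 + B
(-2)² + X(9) = (-2)² + (-4 + 9) = 4 + 5 = 9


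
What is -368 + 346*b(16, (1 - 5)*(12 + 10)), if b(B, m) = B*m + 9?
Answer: -484422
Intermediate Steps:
b(B, m) = 9 + B*m
-368 + 346*b(16, (1 - 5)*(12 + 10)) = -368 + 346*(9 + 16*((1 - 5)*(12 + 10))) = -368 + 346*(9 + 16*(-4*22)) = -368 + 346*(9 + 16*(-88)) = -368 + 346*(9 - 1408) = -368 + 346*(-1399) = -368 - 484054 = -484422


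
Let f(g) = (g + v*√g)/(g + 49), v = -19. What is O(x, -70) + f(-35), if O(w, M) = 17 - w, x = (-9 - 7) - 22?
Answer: 105/2 - 19*I*√35/14 ≈ 52.5 - 8.029*I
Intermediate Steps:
x = -38 (x = -16 - 22 = -38)
f(g) = (g - 19*√g)/(49 + g) (f(g) = (g - 19*√g)/(g + 49) = (g - 19*√g)/(49 + g))
O(x, -70) + f(-35) = (17 - 1*(-38)) + (-35 - 19*I*√35)/(49 - 35) = (17 + 38) + (-35 - 19*I*√35)/14 = 55 + (-35 - 19*I*√35)/14 = 55 + (-5/2 - 19*I*√35/14) = 105/2 - 19*I*√35/14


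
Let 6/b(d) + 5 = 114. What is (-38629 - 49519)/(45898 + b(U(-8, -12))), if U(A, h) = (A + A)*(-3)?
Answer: -2402033/1250722 ≈ -1.9205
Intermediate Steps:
U(A, h) = -6*A (U(A, h) = (2*A)*(-3) = -6*A)
b(d) = 6/109 (b(d) = 6/(-5 + 114) = 6/109)
(-38629 - 49519)/(45898 + b(U(-8, -12))) = (-38629 - 49519)/(45898 + 6/109) = -88148/5002888/109 = -88148*109/5002888 = -2402033/1250722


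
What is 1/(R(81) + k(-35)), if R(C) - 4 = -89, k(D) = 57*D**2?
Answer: 1/69740 ≈ 1.4339e-5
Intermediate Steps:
R(C) = -85 (R(C) = 4 - 89 = -85)
1/(R(81) + k(-35)) = 1/(-85 + 57*(-35)**2) = 1/(-85 + 57*1225) = 1/(-85 + 69825) = 1/69740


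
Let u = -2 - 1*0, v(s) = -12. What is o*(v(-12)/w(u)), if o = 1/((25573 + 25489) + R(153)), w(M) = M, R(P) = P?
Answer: 6/51215 ≈ 0.00011715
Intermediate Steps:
u = -2 (u = -2 + 0 = -2)
o = 1/51215 (o = 1/((25573 + 25489) + 153) = 1/(51062 + 153) = 1/51215 ≈ 1.9526e-5)
o*(v(-12)/w(u)) = (-12/(-2))/51215 = (-12*(-1/2))/51215 = (1/51215)*6 = 6/51215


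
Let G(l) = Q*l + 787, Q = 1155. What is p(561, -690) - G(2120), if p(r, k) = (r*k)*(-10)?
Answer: 1421513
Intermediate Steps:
p(r, k) = -10*k*r (p(r, k) = (k*r)*(-10) = -10*k*r)
G(l) = 787 + 1155*l (G(l) = 1155*l + 787 = 787 + 1155*l)
p(561, -690) - G(2120) = -10*(-690)*561 - (787 + 1155*2120) = 3870900 - (787 + 2448600) = 3870900 - 1*2449387 = 3870900 - 2449387 = 1421513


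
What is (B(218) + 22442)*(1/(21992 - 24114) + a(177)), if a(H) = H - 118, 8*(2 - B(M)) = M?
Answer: 11226039399/8488 ≈ 1.3226e+6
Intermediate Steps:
B(M) = 2 - M/8
a(H) = -118 + H
(B(218) + 22442)*(1/(21992 - 24114) + a(177)) = ((2 - ⅛*218) + 22442)*(1/(21992 - 24114) + (-118 + 177)) = ((2 - 109/4) + 22442)*(1/(-2122) + 59) = (-101/4 + 22442)*(-1/2122 + 59) = (89667/4)*(125197/2122) = 11226039399/8488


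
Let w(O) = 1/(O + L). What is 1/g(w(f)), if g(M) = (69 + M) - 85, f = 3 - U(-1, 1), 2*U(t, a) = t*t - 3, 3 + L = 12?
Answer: -13/207 ≈ -0.062802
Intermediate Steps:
L = 9 (L = -3 + 12 = 9)
U(t, a) = -3/2 + t²/2 (U(t, a) = (t*t - 3)/2 = (t² - 3)/2 = (-3 + t²)/2 = -3/2 + t²/2)
f = 4 (f = 3 - (-3/2 + (½)*(-1)²) = 3 - (-3/2 + (½)*1) = 3 - (-3/2 + ½) = 3 - 1*(-1) = 3 + 1 = 4)
w(O) = 1/(9 + O) (w(O) = 1/(O + 9) = 1/(9 + O))
g(M) = -16 + M
1/g(w(f)) = 1/(-16 + 1/(9 + 4)) = 1/(-16 + 1/13) = 1/(-207/13) = -13/207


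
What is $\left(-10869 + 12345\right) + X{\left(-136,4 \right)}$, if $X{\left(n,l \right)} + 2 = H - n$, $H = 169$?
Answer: $1779$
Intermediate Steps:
$X{\left(n,l \right)} = 167 - n$ ($X{\left(n,l \right)} = -2 - \left(-169 + n\right) = 167 - n$)
$\left(-10869 + 12345\right) + X{\left(-136,4 \right)} = \left(-10869 + 12345\right) + \left(167 - -136\right) = 1476 + \left(167 + 136\right) = 1476 + 303 = 1779$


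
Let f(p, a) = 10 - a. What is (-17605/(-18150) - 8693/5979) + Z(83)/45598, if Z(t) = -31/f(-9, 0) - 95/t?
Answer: -883548150685/1825351686004 ≈ -0.48404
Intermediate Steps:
Z(t) = -31/10 - 95/t (Z(t) = -31/(10 - 1*0) - 95/t = -31/(10 + 0) - 95/t = -31/10 - 95/t)
(-17605/(-18150) - 8693/5979) + Z(83)/45598 = (-17605/(-18150) - 8693/5979) + (-31/10 - 95/83)/45598 = (-17605*(-1/18150) - 8693*1/5979) + (-31/10 - 95*1/83)*(1/45598) = (3521/3630 - 8693/5979) + (-31/10 - 95/83)*(1/45598) = -1167059/2411530 - 3523/830*1/45598 = -1167059/2411530 - 3523/37846340 = -883548150685/1825351686004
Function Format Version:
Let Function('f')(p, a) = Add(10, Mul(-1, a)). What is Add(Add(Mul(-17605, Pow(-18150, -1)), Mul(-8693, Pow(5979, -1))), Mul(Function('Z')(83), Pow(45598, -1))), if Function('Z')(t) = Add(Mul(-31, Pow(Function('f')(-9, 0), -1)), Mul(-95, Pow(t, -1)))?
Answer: Rational(-883548150685, 1825351686004) ≈ -0.48404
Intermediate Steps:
Function('Z')(t) = Add(Rational(-31, 10), Mul(-95, Pow(t, -1))) (Function('Z')(t) = Add(Mul(-31, Pow(Add(10, Mul(-1, 0)), -1)), Mul(-95, Pow(t, -1))) = Add(Mul(-31, Pow(Add(10, 0), -1)), Mul(-95, Pow(t, -1))) = Add(Mul(-31, Pow(10, -1)), Mul(-95, Pow(t, -1))) = Add(Mul(-31, Rational(1, 10)), Mul(-95, Pow(t, -1))) = Add(Rational(-31, 10), Mul(-95, Pow(t, -1))))
Add(Add(Mul(-17605, Pow(-18150, -1)), Mul(-8693, Pow(5979, -1))), Mul(Function('Z')(83), Pow(45598, -1))) = Add(Add(Mul(-17605, Pow(-18150, -1)), Mul(-8693, Pow(5979, -1))), Mul(Add(Rational(-31, 10), Mul(-95, Pow(83, -1))), Pow(45598, -1))) = Add(Add(Mul(-17605, Rational(-1, 18150)), Mul(-8693, Rational(1, 5979))), Mul(Add(Rational(-31, 10), Mul(-95, Rational(1, 83))), Rational(1, 45598))) = Add(Add(Rational(3521, 3630), Rational(-8693, 5979)), Mul(Add(Rational(-31, 10), Rational(-95, 83)), Rational(1, 45598))) = Add(Rational(-1167059, 2411530), Mul(Rational(-3523, 830), Rational(1, 45598))) = Add(Rational(-1167059, 2411530), Rational(-3523, 37846340)) = Rational(-883548150685, 1825351686004)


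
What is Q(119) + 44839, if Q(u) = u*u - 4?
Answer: 58996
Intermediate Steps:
Q(u) = -4 + u² (Q(u) = u² - 4 = -4 + u²)
Q(119) + 44839 = (-4 + 119²) + 44839 = (-4 + 14161) + 44839 = 14157 + 44839 = 58996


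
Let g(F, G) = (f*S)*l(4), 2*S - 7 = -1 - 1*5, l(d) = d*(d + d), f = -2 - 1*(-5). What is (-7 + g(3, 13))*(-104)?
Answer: -4264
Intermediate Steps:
f = 3 (f = -2 + 5 = 3)
l(d) = 2*d² (l(d) = d*(2*d) = 2*d²)
S = ½ (S = 7/2 + (-1 - 1*5)/2 = 7/2 + (-1 - 5)/2 = 7/2 + (½)*(-6) = 7/2 - 3 = ½ ≈ 0.50000)
g(F, G) = 48 (g(F, G) = (3*(½))*(2*4²) = 3*(2*16)/2 = (3/2)*32 = 48)
(-7 + g(3, 13))*(-104) = (-7 + 48)*(-104) = 41*(-104) = -4264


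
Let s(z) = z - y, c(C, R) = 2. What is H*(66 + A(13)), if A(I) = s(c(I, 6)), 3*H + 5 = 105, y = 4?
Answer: 6400/3 ≈ 2133.3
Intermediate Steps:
s(z) = -4 + z (s(z) = z - 1*4 = z - 4 = -4 + z)
H = 100/3 (H = -5/3 + (⅓)*105 = -5/3 + 35 = 100/3 ≈ 33.333)
A(I) = -2 (A(I) = -4 + 2 = -2)
H*(66 + A(13)) = 100*(66 - 2)/3 = (100/3)*64 = 6400/3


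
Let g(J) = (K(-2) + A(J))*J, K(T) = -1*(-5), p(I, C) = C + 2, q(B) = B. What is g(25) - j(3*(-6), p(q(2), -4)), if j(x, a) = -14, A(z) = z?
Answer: 764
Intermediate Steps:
p(I, C) = 2 + C
K(T) = 5
g(J) = J*(5 + J) (g(J) = (5 + J)*J = J*(5 + J))
g(25) - j(3*(-6), p(q(2), -4)) = 25*(5 + 25) - 1*(-14) = 25*30 + 14 = 750 + 14 = 764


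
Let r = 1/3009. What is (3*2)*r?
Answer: 2/1003 ≈ 0.0019940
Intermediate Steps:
r = 1/3009 ≈ 0.00033234
(3*2)*r = (3*2)*(1/3009) = 6*(1/3009) = 2/1003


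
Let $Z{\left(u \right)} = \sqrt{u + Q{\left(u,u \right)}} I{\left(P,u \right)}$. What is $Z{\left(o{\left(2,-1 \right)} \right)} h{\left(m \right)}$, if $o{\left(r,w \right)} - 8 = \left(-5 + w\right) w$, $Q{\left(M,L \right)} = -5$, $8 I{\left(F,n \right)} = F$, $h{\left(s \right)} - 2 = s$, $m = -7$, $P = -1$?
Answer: $\frac{15}{8} \approx 1.875$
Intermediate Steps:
$h{\left(s \right)} = 2 + s$
$I{\left(F,n \right)} = \frac{F}{8}$
$o{\left(r,w \right)} = 8 + w \left(-5 + w\right)$ ($o{\left(r,w \right)} = 8 + \left(-5 + w\right) w = 8 + w \left(-5 + w\right)$)
$Z{\left(u \right)} = - \frac{\sqrt{-5 + u}}{8}$ ($Z{\left(u \right)} = \sqrt{u - 5} \cdot \frac{1}{8} \left(-1\right) = \sqrt{-5 + u} \left(- \frac{1}{8}\right) = - \frac{\sqrt{-5 + u}}{8}$)
$Z{\left(o{\left(2,-1 \right)} \right)} h{\left(m \right)} = - \frac{\sqrt{-5 + \left(8 + \left(-1\right)^{2} - -5\right)}}{8} \left(2 - 7\right) = - \frac{\sqrt{-5 + \left(8 + 1 + 5\right)}}{8} \left(-5\right) = - \frac{\sqrt{-5 + 14}}{8} \left(-5\right) = - \frac{\sqrt{9}}{8} \left(-5\right) = \left(- \frac{1}{8}\right) 3 \left(-5\right) = \left(- \frac{3}{8}\right) \left(-5\right) = \frac{15}{8}$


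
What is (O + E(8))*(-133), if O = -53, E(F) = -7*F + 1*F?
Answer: 13433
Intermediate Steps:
E(F) = -6*F (E(F) = -7*F + F = -6*F)
(O + E(8))*(-133) = (-53 - 6*8)*(-133) = (-53 - 48)*(-133) = -101*(-133) = 13433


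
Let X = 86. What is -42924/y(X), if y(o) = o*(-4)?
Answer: 10731/86 ≈ 124.78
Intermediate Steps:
y(o) = -4*o
-42924/y(X) = -42924/((-4*86)) = -42924/(-344) = -42924*(-1/344) = 10731/86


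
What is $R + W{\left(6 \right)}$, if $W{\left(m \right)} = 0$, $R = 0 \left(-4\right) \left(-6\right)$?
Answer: $0$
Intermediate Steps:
$R = 0$ ($R = 0 \left(-6\right) = 0$)
$R + W{\left(6 \right)} = 0 + 0 = 0$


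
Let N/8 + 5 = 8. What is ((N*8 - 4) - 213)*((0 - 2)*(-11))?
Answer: -550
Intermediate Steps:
N = 24 (N = -40 + 8*8 = -40 + 64 = 24)
((N*8 - 4) - 213)*((0 - 2)*(-11)) = ((24*8 - 4) - 213)*((0 - 2)*(-11)) = ((192 - 4) - 213)*(-2*(-11)) = (188 - 213)*22 = -25*22 = -550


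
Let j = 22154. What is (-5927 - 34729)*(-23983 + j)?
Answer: 74359824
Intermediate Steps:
(-5927 - 34729)*(-23983 + j) = (-5927 - 34729)*(-23983 + 22154) = -40656*(-1829) = 74359824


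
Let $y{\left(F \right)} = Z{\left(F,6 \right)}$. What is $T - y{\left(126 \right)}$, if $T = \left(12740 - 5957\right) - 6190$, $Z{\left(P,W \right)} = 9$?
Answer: $584$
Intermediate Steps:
$y{\left(F \right)} = 9$
$T = 593$ ($T = 6783 - 6190 = 593$)
$T - y{\left(126 \right)} = 593 - 9 = 584$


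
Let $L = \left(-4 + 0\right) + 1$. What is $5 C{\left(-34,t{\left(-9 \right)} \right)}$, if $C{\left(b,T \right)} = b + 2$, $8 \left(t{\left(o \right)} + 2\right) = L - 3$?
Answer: $-160$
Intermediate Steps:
$L = -3$ ($L = -4 + 1 = -3$)
$t{\left(o \right)} = - \frac{11}{4}$ ($t{\left(o \right)} = -2 + \frac{-3 - 3}{8} = -2 + \frac{1}{8} \left(-6\right) = -2 - \frac{3}{4} = - \frac{11}{4}$)
$C{\left(b,T \right)} = 2 + b$
$5 C{\left(-34,t{\left(-9 \right)} \right)} = 5 \left(2 - 34\right) = 5 \left(-32\right) = -160$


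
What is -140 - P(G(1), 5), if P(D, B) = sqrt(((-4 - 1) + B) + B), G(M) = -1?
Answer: -140 - sqrt(5) ≈ -142.24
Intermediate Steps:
P(D, B) = sqrt(-5 + 2*B) (P(D, B) = sqrt((-5 + B) + B) = sqrt(-5 + 2*B))
-140 - P(G(1), 5) = -140 - sqrt(-5 + 2*5) = -140 - sqrt(-5 + 10) = -140 - sqrt(5)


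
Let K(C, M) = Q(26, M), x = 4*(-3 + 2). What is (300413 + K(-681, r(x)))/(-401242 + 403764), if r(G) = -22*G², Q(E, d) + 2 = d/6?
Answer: 901057/7566 ≈ 119.09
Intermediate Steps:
Q(E, d) = -2 + d/6
x = -4 (x = 4*(-1) = -4)
K(C, M) = -2 + M/6
(300413 + K(-681, r(x)))/(-401242 + 403764) = (300413 + (-2 + (-22*(-4)²)/6))/(-401242 + 403764) = (300413 + (-2 + (-22*16)/6))/2522 = (300413 + (-2 + (⅙)*(-352)))*(1/2522) = (300413 + (-2 - 176/3))*(1/2522) = (300413 - 182/3)*(1/2522) = (901057/3)*(1/2522) = 901057/7566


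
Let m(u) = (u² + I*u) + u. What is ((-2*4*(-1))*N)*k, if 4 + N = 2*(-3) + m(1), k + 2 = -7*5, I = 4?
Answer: 1184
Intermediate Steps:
k = -37 (k = -2 - 7*5 = -2 - 35 = -37)
m(u) = u² + 5*u (m(u) = (u² + 4*u) + u = u² + 5*u)
N = -4 (N = -4 + (2*(-3) + 1*(5 + 1)) = -4 + (-6 + 1*6) = -4 + (-6 + 6) = -4 + 0 = -4)
((-2*4*(-1))*N)*k = ((-2*4*(-1))*(-4))*(-37) = (-8*(-1)*(-4))*(-37) = (8*(-4))*(-37) = -32*(-37) = 1184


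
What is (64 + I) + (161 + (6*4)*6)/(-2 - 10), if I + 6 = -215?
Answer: -2189/12 ≈ -182.42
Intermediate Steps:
I = -221 (I = -6 - 215 = -221)
(64 + I) + (161 + (6*4)*6)/(-2 - 10) = (64 - 221) + (161 + (6*4)*6)/(-2 - 10) = -157 + (161 + 24*6)/(-12) = -157 + (161 + 144)*(-1/12) = -157 + 305*(-1/12) = -157 - 305/12 = -2189/12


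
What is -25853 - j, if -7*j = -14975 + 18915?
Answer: -177031/7 ≈ -25290.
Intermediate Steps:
j = -3940/7 (j = -(-14975 + 18915)/7 = -⅐*3940 = -3940/7 ≈ -562.86)
-25853 - j = -25853 - 1*(-3940/7) = -25853 + 3940/7 = -177031/7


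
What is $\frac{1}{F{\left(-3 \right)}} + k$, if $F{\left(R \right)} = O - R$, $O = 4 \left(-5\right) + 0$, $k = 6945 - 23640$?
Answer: $- \frac{283816}{17} \approx -16695.0$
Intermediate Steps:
$k = -16695$ ($k = 6945 - 23640 = -16695$)
$O = -20$ ($O = -20 + 0 = -20$)
$F{\left(R \right)} = -20 - R$
$\frac{1}{F{\left(-3 \right)}} + k = \frac{1}{-20 - -3} - 16695 = \frac{1}{-20 + 3} - 16695 = \frac{1}{-17} - 16695 = - \frac{1}{17} - 16695 = - \frac{283816}{17}$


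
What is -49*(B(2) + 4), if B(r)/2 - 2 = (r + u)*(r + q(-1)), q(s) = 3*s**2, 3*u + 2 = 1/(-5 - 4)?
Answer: -27734/27 ≈ -1027.2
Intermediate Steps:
u = -19/27 (u = -2/3 + 1/(3*(-5 - 4)) = -2/3 + (1/3)/(-9) = -2/3 + (1/3)*(-1/9) = -2/3 - 1/27 = -19/27 ≈ -0.70370)
B(r) = 4 + 2*(3 + r)*(-19/27 + r) (B(r) = 4 + 2*((r - 19/27)*(r + 3*(-1)**2)) = 4 + 2*((-19/27 + r)*(r + 3*1)) = 4 + 2*((-19/27 + r)*(r + 3)) = 4 + 2*((-19/27 + r)*(3 + r)) = 4 + 2*((3 + r)*(-19/27 + r)) = 4 + 2*(3 + r)*(-19/27 + r))
-49*(B(2) + 4) = -49*((-2/9 + 2*2**2 + (124/27)*2) + 4) = -49*((-2/9 + 2*4 + 248/27) + 4) = -49*((-2/9 + 8 + 248/27) + 4) = -49*(458/27 + 4) = -49*566/27 = -27734/27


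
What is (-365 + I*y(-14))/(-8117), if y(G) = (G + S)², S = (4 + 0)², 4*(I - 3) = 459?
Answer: -106/8117 ≈ -0.013059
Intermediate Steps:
I = 471/4 (I = 3 + (¼)*459 = 3 + 459/4 = 471/4 ≈ 117.75)
S = 16 (S = 4² = 16)
y(G) = (16 + G)² (y(G) = (G + 16)² = (16 + G)²)
(-365 + I*y(-14))/(-8117) = (-365 + 471*(16 - 14)²/4)/(-8117) = (-365 + (471/4)*2²)*(-1/8117) = (-365 + (471/4)*4)*(-1/8117) = (-365 + 471)*(-1/8117) = 106*(-1/8117) = -106/8117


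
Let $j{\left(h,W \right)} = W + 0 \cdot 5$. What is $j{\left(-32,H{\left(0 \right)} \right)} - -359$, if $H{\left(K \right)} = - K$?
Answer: $359$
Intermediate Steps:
$j{\left(h,W \right)} = W$ ($j{\left(h,W \right)} = W + 0 = W$)
$j{\left(-32,H{\left(0 \right)} \right)} - -359 = \left(-1\right) 0 - -359 = 0 + 359 = 359$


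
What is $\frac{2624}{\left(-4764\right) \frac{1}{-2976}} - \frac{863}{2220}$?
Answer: $\frac{1444326829}{881340} \approx 1638.8$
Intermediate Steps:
$\frac{2624}{\left(-4764\right) \frac{1}{-2976}} - \frac{863}{2220} = \frac{2624}{\left(-4764\right) \left(- \frac{1}{2976}\right)} - \frac{863}{2220} = \frac{2624}{\frac{397}{248}} - \frac{863}{2220} = 2624 \cdot \frac{248}{397} - \frac{863}{2220} = \frac{650752}{397} - \frac{863}{2220} = \frac{1444326829}{881340}$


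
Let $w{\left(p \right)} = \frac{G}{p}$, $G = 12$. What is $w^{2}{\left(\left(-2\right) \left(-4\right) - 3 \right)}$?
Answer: $\frac{144}{25} \approx 5.76$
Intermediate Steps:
$w{\left(p \right)} = \frac{12}{p}$
$w^{2}{\left(\left(-2\right) \left(-4\right) - 3 \right)} = \left(\frac{12}{\left(-2\right) \left(-4\right) - 3}\right)^{2} = \left(\frac{12}{8 - 3}\right)^{2} = \left(\frac{12}{5}\right)^{2} = \frac{144}{25}$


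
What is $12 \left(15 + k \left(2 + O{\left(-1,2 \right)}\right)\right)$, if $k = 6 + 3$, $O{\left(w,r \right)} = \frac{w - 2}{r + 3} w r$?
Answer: $\frac{2628}{5} \approx 525.6$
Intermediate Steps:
$O{\left(w,r \right)} = \frac{r w \left(-2 + w\right)}{3 + r}$ ($O{\left(w,r \right)} = \frac{-2 + w}{3 + r} w r = \frac{w \left(-2 + w\right)}{3 + r} r = \frac{r w \left(-2 + w\right)}{3 + r}$)
$k = 9$
$12 \left(15 + k \left(2 + O{\left(-1,2 \right)}\right)\right) = 12 \left(15 + 9 \left(2 + 2 \left(-1\right) \frac{1}{3 + 2} \left(-2 - 1\right)\right)\right) = 12 \left(15 + 9 \left(2 + 2 \left(-1\right) \frac{1}{5} \left(-3\right)\right)\right) = 12 \left(15 + 9 \left(2 + \frac{6}{5}\right)\right) = 12 \left(15 + 9 \cdot \frac{16}{5}\right) = 12 \left(15 + \frac{144}{5}\right) = 12 \cdot \frac{219}{5} = \frac{2628}{5}$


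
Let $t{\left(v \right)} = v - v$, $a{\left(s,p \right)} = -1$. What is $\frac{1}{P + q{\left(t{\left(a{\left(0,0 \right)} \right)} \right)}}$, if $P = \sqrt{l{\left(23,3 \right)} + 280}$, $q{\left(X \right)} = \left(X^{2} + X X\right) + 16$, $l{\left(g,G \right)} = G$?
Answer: $- \frac{16}{27} + \frac{\sqrt{283}}{27} \approx 0.030467$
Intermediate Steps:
$t{\left(v \right)} = 0$
$q{\left(X \right)} = 16 + 2 X^{2}$ ($q{\left(X \right)} = \left(X^{2} + X^{2}\right) + 16 = 2 X^{2} + 16 = 16 + 2 X^{2}$)
$P = \sqrt{283}$ ($P = \sqrt{3 + 280} = \sqrt{283} \approx 16.823$)
$\frac{1}{P + q{\left(t{\left(a{\left(0,0 \right)} \right)} \right)}} = \frac{1}{\sqrt{283} + \left(16 + 2 \cdot 0^{2}\right)} = \frac{1}{\sqrt{283} + \left(16 + 2 \cdot 0\right)} = \frac{1}{\sqrt{283} + \left(16 + 0\right)} = \frac{1}{\sqrt{283} + 16} = \frac{1}{16 + \sqrt{283}}$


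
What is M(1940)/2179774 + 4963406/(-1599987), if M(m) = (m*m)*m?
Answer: 5835650189328878/1743805031469 ≈ 3346.5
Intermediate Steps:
M(m) = m³ (M(m) = m²*m = m³)
M(1940)/2179774 + 4963406/(-1599987) = 1940³/2179774 + 4963406/(-1599987) = 7301384000*(1/2179774) + 4963406*(-1/1599987) = 3650692000/1089887 - 4963406/1599987 = 5835650189328878/1743805031469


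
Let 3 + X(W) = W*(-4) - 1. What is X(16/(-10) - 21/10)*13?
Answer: 702/5 ≈ 140.40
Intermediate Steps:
X(W) = -4 - 4*W (X(W) = -3 + (W*(-4) - 1) = -3 + (-4*W - 1) = -3 + (-1 - 4*W) = -4 - 4*W)
X(16/(-10) - 21/10)*13 = (-4 - 4*(16/(-10) - 21/10))*13 = (-4 - 4*(16*(-⅒) - 21*⅒))*13 = (-4 - 4*(-8/5 - 21/10))*13 = (-4 - 4*(-37/10))*13 = (-4 + 74/5)*13 = (54/5)*13 = 702/5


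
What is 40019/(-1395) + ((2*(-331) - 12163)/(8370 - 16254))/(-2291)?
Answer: -26772253093/933215940 ≈ -28.688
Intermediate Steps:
40019/(-1395) + ((2*(-331) - 12163)/(8370 - 16254))/(-2291) = 40019*(-1/1395) + ((-662 - 12163)/(-7884))*(-1/2291) = -40019/1395 - 12825*(-1/7884)*(-1/2291) = -40019/1395 + (475/292)*(-1/2291) = -40019/1395 - 475/668972 = -26772253093/933215940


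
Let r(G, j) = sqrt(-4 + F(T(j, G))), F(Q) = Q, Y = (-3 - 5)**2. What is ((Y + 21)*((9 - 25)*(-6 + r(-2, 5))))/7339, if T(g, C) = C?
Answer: 8160/7339 - 1360*I*sqrt(6)/7339 ≈ 1.1119 - 0.45392*I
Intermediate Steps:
Y = 64 (Y = (-8)**2 = 64)
r(G, j) = sqrt(-4 + G)
((Y + 21)*((9 - 25)*(-6 + r(-2, 5))))/7339 = ((64 + 21)*((9 - 25)*(-6 + sqrt(-4 - 2))))/7339 = (85*(-16*(-6 + sqrt(-6))))*(1/7339) = (85*(-16*(-6 + I*sqrt(6))))*(1/7339) = (85*(96 - 16*I*sqrt(6)))*(1/7339) = (8160 - 1360*I*sqrt(6))*(1/7339) = 8160/7339 - 1360*I*sqrt(6)/7339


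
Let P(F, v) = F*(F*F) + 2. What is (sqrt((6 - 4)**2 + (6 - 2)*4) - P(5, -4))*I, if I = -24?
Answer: 3048 - 48*sqrt(5) ≈ 2940.7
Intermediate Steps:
P(F, v) = 2 + F**3 (P(F, v) = F*F**2 + 2 = F**3 + 2 = 2 + F**3)
(sqrt((6 - 4)**2 + (6 - 2)*4) - P(5, -4))*I = (sqrt((6 - 4)**2 + (6 - 2)*4) - (2 + 5**3))*(-24) = (sqrt(2**2 + 4*4) - (2 + 125))*(-24) = (sqrt(4 + 16) - 1*127)*(-24) = (sqrt(20) - 127)*(-24) = (2*sqrt(5) - 127)*(-24) = (-127 + 2*sqrt(5))*(-24) = 3048 - 48*sqrt(5)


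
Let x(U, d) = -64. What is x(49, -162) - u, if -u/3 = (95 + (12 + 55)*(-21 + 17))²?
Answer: 89723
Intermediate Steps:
u = -89787 (u = -3*(95 + (12 + 55)*(-21 + 17))² = -3*(95 + 67*(-4))² = -3*(95 - 268)² = -3*(-173)² = -3*29929 = -89787)
x(49, -162) - u = -64 - 1*(-89787) = -64 + 89787 = 89723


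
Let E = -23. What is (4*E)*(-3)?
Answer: 276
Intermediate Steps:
(4*E)*(-3) = (4*(-23))*(-3) = -92*(-3) = 276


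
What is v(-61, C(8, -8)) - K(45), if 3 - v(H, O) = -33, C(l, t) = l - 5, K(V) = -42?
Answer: 78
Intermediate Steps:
C(l, t) = -5 + l
v(H, O) = 36 (v(H, O) = 3 - 1*(-33) = 3 + 33 = 36)
v(-61, C(8, -8)) - K(45) = 36 - 1*(-42) = 36 + 42 = 78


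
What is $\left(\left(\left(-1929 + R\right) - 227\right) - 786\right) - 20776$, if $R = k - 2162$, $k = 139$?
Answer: $-25741$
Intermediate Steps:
$R = -2023$ ($R = 139 - 2162 = -2023$)
$\left(\left(\left(-1929 + R\right) - 227\right) - 786\right) - 20776 = \left(\left(\left(-1929 - 2023\right) - 227\right) - 786\right) - 20776 = \left(\left(-3952 - 227\right) - 786\right) - 20776 = \left(-4179 - 786\right) - 20776 = -4965 - 20776 = -25741$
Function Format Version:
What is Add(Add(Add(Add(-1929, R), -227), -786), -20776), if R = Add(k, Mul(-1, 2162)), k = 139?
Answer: -25741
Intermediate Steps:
R = -2023 (R = Add(139, Mul(-1, 2162)) = Add(139, -2162) = -2023)
Add(Add(Add(Add(-1929, R), -227), -786), -20776) = Add(Add(Add(Add(-1929, -2023), -227), -786), -20776) = Add(Add(Add(-3952, -227), -786), -20776) = Add(Add(-4179, -786), -20776) = Add(-4965, -20776) = -25741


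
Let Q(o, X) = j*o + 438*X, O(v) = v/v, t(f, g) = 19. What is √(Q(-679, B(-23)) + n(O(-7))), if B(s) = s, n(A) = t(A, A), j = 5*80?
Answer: 3*I*√31295 ≈ 530.71*I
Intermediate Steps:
O(v) = 1
j = 400
n(A) = 19
Q(o, X) = 400*o + 438*X
√(Q(-679, B(-23)) + n(O(-7))) = √((400*(-679) + 438*(-23)) + 19) = √((-271600 - 10074) + 19) = √(-281674 + 19) = √(-281655) = 3*I*√31295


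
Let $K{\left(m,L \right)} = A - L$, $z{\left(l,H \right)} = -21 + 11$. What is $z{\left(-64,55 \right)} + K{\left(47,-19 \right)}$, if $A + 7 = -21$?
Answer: $-19$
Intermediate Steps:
$z{\left(l,H \right)} = -10$
$A = -28$ ($A = -7 - 21 = -28$)
$K{\left(m,L \right)} = -28 - L$
$z{\left(-64,55 \right)} + K{\left(47,-19 \right)} = -10 - 9 = -19$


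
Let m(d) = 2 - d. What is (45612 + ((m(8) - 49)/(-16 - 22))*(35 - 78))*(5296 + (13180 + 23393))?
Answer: 72470675279/38 ≈ 1.9071e+9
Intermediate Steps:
(45612 + ((m(8) - 49)/(-16 - 22))*(35 - 78))*(5296 + (13180 + 23393)) = (45612 + (((2 - 1*8) - 49)/(-16 - 22))*(35 - 78))*(5296 + (13180 + 23393)) = (45612 + (((2 - 8) - 49)/(-38))*(-43))*(5296 + 36573) = (45612 + ((-6 - 49)*(-1/38))*(-43))*41869 = (45612 - 55*(-1/38)*(-43))*41869 = (45612 + (55/38)*(-43))*41869 = (45612 - 2365/38)*41869 = (1730891/38)*41869 = 72470675279/38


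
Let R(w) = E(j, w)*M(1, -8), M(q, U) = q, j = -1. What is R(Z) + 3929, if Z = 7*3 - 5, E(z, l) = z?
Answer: 3928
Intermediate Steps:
Z = 16 (Z = 21 - 5 = 16)
R(w) = -1 (R(w) = -1*1 = -1)
R(Z) + 3929 = -1 + 3929 = 3928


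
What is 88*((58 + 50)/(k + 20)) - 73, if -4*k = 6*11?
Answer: 18497/7 ≈ 2642.4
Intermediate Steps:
k = -33/2 (k = -3*11/2 = -1/4*66 = -33/2 ≈ -16.500)
88*((58 + 50)/(k + 20)) - 73 = 88*((58 + 50)/(-33/2 + 20)) - 73 = 88*(108/(7/2)) - 73 = 88*(108*(2/7)) - 73 = 88*(216/7) - 73 = 19008/7 - 73 = 18497/7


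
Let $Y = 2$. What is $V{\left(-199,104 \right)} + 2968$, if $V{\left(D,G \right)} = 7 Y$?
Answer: $2982$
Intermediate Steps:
$V{\left(D,G \right)} = 14$ ($V{\left(D,G \right)} = 7 \cdot 2 = 14$)
$V{\left(-199,104 \right)} + 2968 = 14 + 2968 = 2982$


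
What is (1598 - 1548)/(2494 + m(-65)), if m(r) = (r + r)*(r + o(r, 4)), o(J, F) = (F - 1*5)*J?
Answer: 25/1247 ≈ 0.020048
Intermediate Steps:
o(J, F) = J*(-5 + F) (o(J, F) = (F - 5)*J = (-5 + F)*J = J*(-5 + F))
m(r) = 0 (m(r) = (r + r)*(r + r*(-5 + 4)) = (2*r)*(r + r*(-1)) = (2*r)*(r - r) = (2*r)*0 = 0)
(1598 - 1548)/(2494 + m(-65)) = (1598 - 1548)/(2494 + 0) = 50/2494 = 50*(1/2494) = 25/1247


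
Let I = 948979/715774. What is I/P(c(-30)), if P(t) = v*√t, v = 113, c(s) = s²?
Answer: 948979/2426473860 ≈ 0.00039109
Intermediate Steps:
I = 948979/715774 (I = 948979*(1/715774) = 948979/715774 ≈ 1.3258)
P(t) = 113*√t
I/P(c(-30)) = 948979/(715774*((113*√((-30)²)))) = 948979/(715774*((113*√900))) = 948979/(715774*((113*30))) = (948979/715774)/3390 = (948979/715774)*(1/3390) = 948979/2426473860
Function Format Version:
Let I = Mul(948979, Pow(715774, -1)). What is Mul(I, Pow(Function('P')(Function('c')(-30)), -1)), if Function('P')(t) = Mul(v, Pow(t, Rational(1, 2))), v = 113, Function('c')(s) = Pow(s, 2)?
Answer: Rational(948979, 2426473860) ≈ 0.00039109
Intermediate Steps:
I = Rational(948979, 715774) (I = Mul(948979, Rational(1, 715774)) = Rational(948979, 715774) ≈ 1.3258)
Function('P')(t) = Mul(113, Pow(t, Rational(1, 2)))
Mul(I, Pow(Function('P')(Function('c')(-30)), -1)) = Mul(Rational(948979, 715774), Pow(Mul(113, Pow(Pow(-30, 2), Rational(1, 2))), -1)) = Mul(Rational(948979, 715774), Pow(Mul(113, Pow(900, Rational(1, 2))), -1)) = Mul(Rational(948979, 715774), Pow(Mul(113, 30), -1)) = Mul(Rational(948979, 715774), Pow(3390, -1)) = Mul(Rational(948979, 715774), Rational(1, 3390)) = Rational(948979, 2426473860)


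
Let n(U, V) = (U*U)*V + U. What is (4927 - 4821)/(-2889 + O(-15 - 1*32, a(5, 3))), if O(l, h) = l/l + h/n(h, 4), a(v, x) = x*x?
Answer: -3922/106855 ≈ -0.036704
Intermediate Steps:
n(U, V) = U + V*U² (n(U, V) = U²*V + U = V*U² + U = U + V*U²)
a(v, x) = x²
O(l, h) = 1 + 1/(1 + 4*h) (O(l, h) = l/l + h/((h*(1 + h*4))) = 1 + h/((h*(1 + 4*h))) = 1 + h*(1/(h*(1 + 4*h))) = 1 + 1/(1 + 4*h))
(4927 - 4821)/(-2889 + O(-15 - 1*32, a(5, 3))) = (4927 - 4821)/(-2889 + 2*(1 + 2*3²)/(1 + 4*3²)) = 106/(-2889 + 2*(1 + 2*9)/(1 + 4*9)) = 106/(-2889 + 2*(1 + 18)/(1 + 36)) = 106/(-2889 + 2*19/37) = 106/(-2889 + 2*(1/37)*19) = 106/(-2889 + 38/37) = 106/(-106855/37) = 106*(-37/106855) = -3922/106855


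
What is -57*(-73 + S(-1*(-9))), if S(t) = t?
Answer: 3648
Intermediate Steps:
-57*(-73 + S(-1*(-9))) = -57*(-73 - 1*(-9)) = -57*(-73 + 9) = -57*(-64) = 3648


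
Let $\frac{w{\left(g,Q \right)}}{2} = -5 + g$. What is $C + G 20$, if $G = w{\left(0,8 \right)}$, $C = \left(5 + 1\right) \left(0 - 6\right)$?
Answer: $-236$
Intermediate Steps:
$C = -36$ ($C = 6 \left(-6\right) = -36$)
$w{\left(g,Q \right)} = -10 + 2 g$ ($w{\left(g,Q \right)} = 2 \left(-5 + g\right) = -10 + 2 g$)
$G = -10$ ($G = -10 + 2 \cdot 0 = -10 + 0 = -10$)
$C + G 20 = -36 - 200 = -236$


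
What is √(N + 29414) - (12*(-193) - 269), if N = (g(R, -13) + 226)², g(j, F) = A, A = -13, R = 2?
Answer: 2585 + √74783 ≈ 2858.5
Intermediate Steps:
g(j, F) = -13
N = 45369 (N = (-13 + 226)² = 213² = 45369)
√(N + 29414) - (12*(-193) - 269) = √(45369 + 29414) - (12*(-193) - 269) = √74783 - (-2316 - 269) = √74783 - 1*(-2585) = √74783 + 2585 = 2585 + √74783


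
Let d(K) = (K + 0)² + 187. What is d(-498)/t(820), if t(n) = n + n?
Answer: 248191/1640 ≈ 151.34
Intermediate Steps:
t(n) = 2*n
d(K) = 187 + K² (d(K) = K² + 187 = 187 + K²)
d(-498)/t(820) = (187 + (-498)²)/((2*820)) = (187 + 248004)/1640 = 248191*(1/1640) = 248191/1640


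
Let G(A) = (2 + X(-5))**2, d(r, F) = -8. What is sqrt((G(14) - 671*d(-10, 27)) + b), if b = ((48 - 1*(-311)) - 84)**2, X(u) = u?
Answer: sqrt(81002) ≈ 284.61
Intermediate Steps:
b = 75625 (b = ((48 + 311) - 84)**2 = (359 - 84)**2 = 275**2 = 75625)
G(A) = 9 (G(A) = (2 - 5)**2 = (-3)**2 = 9)
sqrt((G(14) - 671*d(-10, 27)) + b) = sqrt((9 - 671*(-8)) + 75625) = sqrt((9 + 5368) + 75625) = sqrt(5377 + 75625) = sqrt(81002)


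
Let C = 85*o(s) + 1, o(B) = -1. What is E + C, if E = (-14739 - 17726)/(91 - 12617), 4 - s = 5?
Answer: -1019719/12526 ≈ -81.408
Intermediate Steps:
s = -1 (s = 4 - 1*5 = 4 - 5 = -1)
E = 32465/12526 (E = -32465/(-12526) = -32465*(-1/12526) = 32465/12526 ≈ 2.5918)
C = -84 (C = 85*(-1) + 1 = -85 + 1 = -84)
E + C = 32465/12526 - 84 = -1019719/12526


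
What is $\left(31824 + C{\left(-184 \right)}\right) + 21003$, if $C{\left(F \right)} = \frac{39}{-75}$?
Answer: $\frac{1320662}{25} \approx 52827.0$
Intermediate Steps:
$C{\left(F \right)} = - \frac{13}{25}$ ($C{\left(F \right)} = 39 \left(- \frac{1}{75}\right) = - \frac{13}{25}$)
$\left(31824 + C{\left(-184 \right)}\right) + 21003 = \left(31824 - \frac{13}{25}\right) + 21003 = \frac{795587}{25} + 21003 = \frac{1320662}{25}$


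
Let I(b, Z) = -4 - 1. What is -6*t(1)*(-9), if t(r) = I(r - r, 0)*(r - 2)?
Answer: 270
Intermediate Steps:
I(b, Z) = -5
t(r) = 10 - 5*r (t(r) = -5*(r - 2) = -5*(-2 + r) = 10 - 5*r)
-6*t(1)*(-9) = -6*(10 - 5*1)*(-9) = -6*(10 - 5)*(-9) = -6*5*(-9) = -30*(-9) = 270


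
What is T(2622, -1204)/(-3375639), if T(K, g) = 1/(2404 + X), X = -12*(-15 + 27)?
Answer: -1/7628944140 ≈ -1.3108e-10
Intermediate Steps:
X = -144 (X = -12*12 = -144)
T(K, g) = 1/2260 (T(K, g) = 1/(2404 - 144) = 1/2260)
T(2622, -1204)/(-3375639) = (1/2260)/(-3375639) = (1/2260)*(-1/3375639) = -1/7628944140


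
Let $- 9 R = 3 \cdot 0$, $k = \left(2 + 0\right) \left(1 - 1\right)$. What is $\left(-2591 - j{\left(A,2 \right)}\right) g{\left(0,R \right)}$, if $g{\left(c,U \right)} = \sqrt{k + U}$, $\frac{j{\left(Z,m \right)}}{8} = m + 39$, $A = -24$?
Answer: $0$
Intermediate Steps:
$j{\left(Z,m \right)} = 312 + 8 m$ ($j{\left(Z,m \right)} = 8 \left(m + 39\right) = 8 \left(39 + m\right) = 312 + 8 m$)
$k = 0$ ($k = 2 \cdot 0 = 0$)
$R = 0$ ($R = - \frac{3 \cdot 0}{9} = \left(- \frac{1}{9}\right) 0 = 0$)
$g{\left(c,U \right)} = \sqrt{U}$ ($g{\left(c,U \right)} = \sqrt{0 + U} = \sqrt{U}$)
$\left(-2591 - j{\left(A,2 \right)}\right) g{\left(0,R \right)} = \left(-2591 - \left(312 + 8 \cdot 2\right)\right) \sqrt{0} = \left(-2591 - \left(312 + 16\right)\right) 0 = \left(-2591 - 328\right) 0 = \left(-2919\right) 0 = 0$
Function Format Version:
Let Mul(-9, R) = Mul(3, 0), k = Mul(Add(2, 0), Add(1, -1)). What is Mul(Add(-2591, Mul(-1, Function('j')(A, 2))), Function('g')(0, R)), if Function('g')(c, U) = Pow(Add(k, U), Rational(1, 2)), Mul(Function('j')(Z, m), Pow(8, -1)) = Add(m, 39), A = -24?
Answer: 0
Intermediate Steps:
Function('j')(Z, m) = Add(312, Mul(8, m)) (Function('j')(Z, m) = Mul(8, Add(m, 39)) = Mul(8, Add(39, m)) = Add(312, Mul(8, m)))
k = 0 (k = Mul(2, 0) = 0)
R = 0 (R = Mul(Rational(-1, 9), Mul(3, 0)) = Mul(Rational(-1, 9), 0) = 0)
Function('g')(c, U) = Pow(U, Rational(1, 2)) (Function('g')(c, U) = Pow(Add(0, U), Rational(1, 2)) = Pow(U, Rational(1, 2)))
Mul(Add(-2591, Mul(-1, Function('j')(A, 2))), Function('g')(0, R)) = Mul(Add(-2591, Mul(-1, Add(312, Mul(8, 2)))), Pow(0, Rational(1, 2))) = Mul(Add(-2591, Mul(-1, Add(312, 16))), 0) = Mul(Add(-2591, Mul(-1, 328)), 0) = Mul(Add(-2591, -328), 0) = Mul(-2919, 0) = 0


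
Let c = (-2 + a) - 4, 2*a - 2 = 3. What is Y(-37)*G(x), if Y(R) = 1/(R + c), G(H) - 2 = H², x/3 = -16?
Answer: -4612/81 ≈ -56.938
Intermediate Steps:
a = 5/2 (a = 1 + (½)*3 = 1 + 3/2 = 5/2 ≈ 2.5000)
x = -48 (x = 3*(-16) = -48)
c = -7/2 (c = (-2 + 5/2) - 4 = ½ - 4 = -7/2 ≈ -3.5000)
G(H) = 2 + H²
Y(R) = 1/(-7/2 + R) (Y(R) = 1/(R - 7/2) = 1/(-7/2 + R))
Y(-37)*G(x) = (2/(-7 + 2*(-37)))*(2 + (-48)²) = (2/(-7 - 74))*(2 + 2304) = (2/(-81))*2306 = (2*(-1/81))*2306 = -2/81*2306 = -4612/81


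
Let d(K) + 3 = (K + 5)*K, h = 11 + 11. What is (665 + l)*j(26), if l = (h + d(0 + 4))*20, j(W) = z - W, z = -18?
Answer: -77660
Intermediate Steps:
h = 22
j(W) = -18 - W
d(K) = -3 + K*(5 + K) (d(K) = -3 + (K + 5)*K = -3 + (5 + K)*K = -3 + K*(5 + K))
l = 1100 (l = (22 + (-3 + (0 + 4)² + 5*(0 + 4)))*20 = (22 + (-3 + 4² + 5*4))*20 = (22 + (-3 + 16 + 20))*20 = (22 + 33)*20 = 55*20 = 1100)
(665 + l)*j(26) = (665 + 1100)*(-18 - 1*26) = 1765*(-18 - 26) = 1765*(-44) = -77660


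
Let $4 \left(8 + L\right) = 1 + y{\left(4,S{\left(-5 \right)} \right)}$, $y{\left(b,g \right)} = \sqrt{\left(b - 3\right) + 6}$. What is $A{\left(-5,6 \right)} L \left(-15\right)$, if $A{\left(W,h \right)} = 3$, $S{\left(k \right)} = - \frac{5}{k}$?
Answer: $\frac{1395}{4} - \frac{45 \sqrt{7}}{4} \approx 318.99$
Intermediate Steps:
$y{\left(b,g \right)} = \sqrt{3 + b}$ ($y{\left(b,g \right)} = \sqrt{\left(-3 + b\right) + 6} = \sqrt{3 + b}$)
$L = - \frac{31}{4} + \frac{\sqrt{7}}{4}$ ($L = -8 + \frac{1 + \sqrt{3 + 4}}{4} = -8 + \frac{1 + \sqrt{7}}{4} = -8 + \left(\frac{1}{4} + \frac{\sqrt{7}}{4}\right) = - \frac{31}{4} + \frac{\sqrt{7}}{4} \approx -7.0886$)
$A{\left(-5,6 \right)} L \left(-15\right) = 3 \left(- \frac{31}{4} + \frac{\sqrt{7}}{4}\right) \left(-15\right) = \left(- \frac{93}{4} + \frac{3 \sqrt{7}}{4}\right) \left(-15\right) = \frac{1395}{4} - \frac{45 \sqrt{7}}{4}$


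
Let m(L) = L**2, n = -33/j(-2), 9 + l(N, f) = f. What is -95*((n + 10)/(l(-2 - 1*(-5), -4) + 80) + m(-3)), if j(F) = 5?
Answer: -57608/67 ≈ -859.82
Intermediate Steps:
l(N, f) = -9 + f
n = -33/5 ≈ -6.6000
-95*((n + 10)/(l(-2 - 1*(-5), -4) + 80) + m(-3)) = -95*((-33/5 + 10)/((-9 - 4) + 80) + (-3)**2) = -95*(17/(5*(-13 + 80)) + 9) = -95*((17/5)/67 + 9) = -95*((17/5)*(1/67) + 9) = -95*(17/335 + 9) = -95*3032/335 = -57608/67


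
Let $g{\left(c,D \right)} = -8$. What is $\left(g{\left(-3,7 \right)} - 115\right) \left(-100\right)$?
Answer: $12300$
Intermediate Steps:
$\left(g{\left(-3,7 \right)} - 115\right) \left(-100\right) = \left(-8 - 115\right) \left(-100\right) = \left(-123\right) \left(-100\right) = 12300$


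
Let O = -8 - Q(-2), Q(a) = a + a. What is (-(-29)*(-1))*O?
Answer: 116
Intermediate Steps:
Q(a) = 2*a
O = -4 (O = -8 - 2*(-2) = -8 - 1*(-4) = -8 + 4 = -4)
(-(-29)*(-1))*O = -(-29)*(-1)*(-4) = -29*1*(-4) = -29*(-4) = 116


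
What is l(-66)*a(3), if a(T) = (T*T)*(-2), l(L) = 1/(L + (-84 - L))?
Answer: 3/14 ≈ 0.21429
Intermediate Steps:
l(L) = -1/84 (l(L) = 1/(-84) = -1/84)
a(T) = -2*T**2 (a(T) = T**2*(-2) = -2*T**2)
l(-66)*a(3) = -(-1)*3**2/42 = -(-1)*9/42 = -1/84*(-18) = 3/14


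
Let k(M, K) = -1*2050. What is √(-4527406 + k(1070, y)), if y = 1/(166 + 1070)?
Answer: 4*I*√283091 ≈ 2128.3*I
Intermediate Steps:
y = 1/1236 ≈ 0.00080906
k(M, K) = -2050
√(-4527406 + k(1070, y)) = √(-4527406 - 2050) = √(-4529456) = 4*I*√283091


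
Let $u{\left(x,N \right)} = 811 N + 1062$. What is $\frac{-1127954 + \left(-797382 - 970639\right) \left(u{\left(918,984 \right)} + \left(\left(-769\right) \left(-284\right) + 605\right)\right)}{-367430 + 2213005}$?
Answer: $- \frac{1800000323781}{1845575} \approx -9.7531 \cdot 10^{5}$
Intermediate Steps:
$u{\left(x,N \right)} = 1062 + 811 N$
$\frac{-1127954 + \left(-797382 - 970639\right) \left(u{\left(918,984 \right)} + \left(\left(-769\right) \left(-284\right) + 605\right)\right)}{-367430 + 2213005} = \frac{-1127954 + \left(-797382 - 970639\right) \left(\left(1062 + 811 \cdot 984\right) + \left(\left(-769\right) \left(-284\right) + 605\right)\right)}{-367430 + 2213005} = \frac{-1127954 + \left(-797382 - 970639\right) \left(\left(1062 + 798024\right) + \left(218396 + 605\right)\right)}{1845575} = \left(-1127954 + \left(-797382 - 970639\right) \left(799086 + 219001\right)\right) \frac{1}{1845575} = \left(-1127954 - 1799999195827\right) \frac{1}{1845575} = \left(-1800000323781\right) \frac{1}{1845575} = - \frac{1800000323781}{1845575}$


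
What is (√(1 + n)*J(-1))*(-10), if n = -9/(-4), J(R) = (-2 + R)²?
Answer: -45*√13 ≈ -162.25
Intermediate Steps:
n = 9/4 (n = -9*(-¼) = 9/4 ≈ 2.2500)
(√(1 + n)*J(-1))*(-10) = (√(1 + 9/4)*(-2 - 1)²)*(-10) = (√(13/4)*(-3)²)*(-10) = ((√13/2)*9)*(-10) = (9*√13/2)*(-10) = -45*√13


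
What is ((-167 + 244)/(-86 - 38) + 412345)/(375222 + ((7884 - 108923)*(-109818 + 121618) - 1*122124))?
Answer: -3933131/11369913896 ≈ -0.00034592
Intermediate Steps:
((-167 + 244)/(-86 - 38) + 412345)/(375222 + ((7884 - 108923)*(-109818 + 121618) - 1*122124)) = (77/(-124) + 412345)/(375222 + (-101039*11800 - 122124)) = (-1/124*77 + 412345)/(375222 + (-1192260200 - 122124)) = (-77/124 + 412345)/(375222 - 1192382324) = (51130703/124)/(-1192007102) = (51130703/124)*(-1/1192007102) = -3933131/11369913896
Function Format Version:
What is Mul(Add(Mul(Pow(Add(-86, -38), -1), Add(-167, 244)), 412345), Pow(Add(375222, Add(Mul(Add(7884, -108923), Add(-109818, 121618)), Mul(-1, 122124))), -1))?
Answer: Rational(-3933131, 11369913896) ≈ -0.00034592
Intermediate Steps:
Mul(Add(Mul(Pow(Add(-86, -38), -1), Add(-167, 244)), 412345), Pow(Add(375222, Add(Mul(Add(7884, -108923), Add(-109818, 121618)), Mul(-1, 122124))), -1)) = Mul(Add(Mul(Pow(-124, -1), 77), 412345), Pow(Add(375222, Add(Mul(-101039, 11800), -122124)), -1)) = Mul(Add(Mul(Rational(-1, 124), 77), 412345), Pow(Add(375222, Add(-1192260200, -122124)), -1)) = Mul(Add(Rational(-77, 124), 412345), Pow(Add(375222, -1192382324), -1)) = Mul(Rational(51130703, 124), Pow(-1192007102, -1)) = Mul(Rational(51130703, 124), Rational(-1, 1192007102)) = Rational(-3933131, 11369913896)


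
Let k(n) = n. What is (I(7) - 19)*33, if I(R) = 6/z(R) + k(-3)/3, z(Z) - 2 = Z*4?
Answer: -3267/5 ≈ -653.40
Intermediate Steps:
z(Z) = 2 + 4*Z (z(Z) = 2 + Z*4 = 2 + 4*Z)
I(R) = -1 + 6/(2 + 4*R) (I(R) = 6/(2 + 4*R) - 3/3 = 6/(2 + 4*R) - 3*1/3 = 6/(2 + 4*R) - 1 = -1 + 6/(2 + 4*R))
(I(7) - 19)*33 = (2*(1 - 1*7)/(1 + 2*7) - 19)*33 = (2*(1 - 7)/(1 + 14) - 19)*33 = (2*(-6)/15 - 19)*33 = (2*(1/15)*(-6) - 19)*33 = (-4/5 - 19)*33 = -99/5*33 = -3267/5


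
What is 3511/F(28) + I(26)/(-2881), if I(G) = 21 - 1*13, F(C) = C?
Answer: 10114967/80668 ≈ 125.39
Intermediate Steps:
I(G) = 8 (I(G) = 21 - 13 = 8)
3511/F(28) + I(26)/(-2881) = 3511/28 + 8/(-2881) = 3511*(1/28) + 8*(-1/2881) = 3511/28 - 8/2881 = 10114967/80668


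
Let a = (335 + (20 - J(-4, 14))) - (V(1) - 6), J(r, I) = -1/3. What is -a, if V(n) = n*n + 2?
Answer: -1075/3 ≈ -358.33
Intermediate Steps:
J(r, I) = -1/3 (J(r, I) = -1*1/3 = -1/3)
V(n) = 2 + n**2 (V(n) = n**2 + 2 = 2 + n**2)
a = 1075/3 (a = (335 + (20 - 1*(-1/3))) - ((2 + 1**2) - 6) = (335 + (20 + 1/3)) - ((2 + 1) - 6) = (335 + 61/3) - (3 - 6) = 1066/3 - 1*(-3) = 1066/3 + 3 = 1075/3 ≈ 358.33)
-a = -1*1075/3 = -1075/3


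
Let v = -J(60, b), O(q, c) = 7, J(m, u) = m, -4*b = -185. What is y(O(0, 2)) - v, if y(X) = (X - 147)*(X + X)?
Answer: -1900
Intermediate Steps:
b = 185/4 (b = -1/4*(-185) = 185/4 ≈ 46.250)
v = -60 (v = -1*60 = -60)
y(X) = 2*X*(-147 + X) (y(X) = (-147 + X)*(2*X) = 2*X*(-147 + X))
y(O(0, 2)) - v = 2*7*(-147 + 7) - 1*(-60) = 2*7*(-140) + 60 = -1960 + 60 = -1900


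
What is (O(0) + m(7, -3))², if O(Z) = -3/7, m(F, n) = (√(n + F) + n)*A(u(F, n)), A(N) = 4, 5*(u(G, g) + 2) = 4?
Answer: 961/49 ≈ 19.612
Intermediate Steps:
u(G, g) = -6/5 (u(G, g) = -2 + (⅕)*4 = -2 + ⅘ = -6/5)
m(F, n) = 4*n + 4*√(F + n) (m(F, n) = (√(n + F) + n)*4 = (√(F + n) + n)*4 = (n + √(F + n))*4 = 4*n + 4*√(F + n))
O(Z) = -3/7 (O(Z) = -3*⅐ = -3/7)
(O(0) + m(7, -3))² = (-3/7 + (4*(-3) + 4*√(7 - 3)))² = (-3/7 + (-12 + 4*√4))² = (-3/7 + (-12 + 4*2))² = (-3/7 + (-12 + 8))² = (-3/7 - 4)² = (-31/7)² = 961/49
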